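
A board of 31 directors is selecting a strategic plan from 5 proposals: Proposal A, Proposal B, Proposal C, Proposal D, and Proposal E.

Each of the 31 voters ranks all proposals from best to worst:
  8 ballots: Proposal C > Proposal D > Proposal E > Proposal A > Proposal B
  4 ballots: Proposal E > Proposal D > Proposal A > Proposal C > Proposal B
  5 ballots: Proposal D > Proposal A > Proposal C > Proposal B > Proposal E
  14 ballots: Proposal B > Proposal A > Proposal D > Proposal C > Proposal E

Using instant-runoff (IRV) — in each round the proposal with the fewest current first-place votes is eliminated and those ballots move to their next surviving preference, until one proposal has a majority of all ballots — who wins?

Round 1: Proposal A 0, Proposal B 14, Proposal C 8, Proposal D 5, Proposal E 4. Proposal A eliminated.
Round 2: Proposal B 14, Proposal C 8, Proposal D 5, Proposal E 4. Proposal E eliminated.
Round 3: Proposal B 14, Proposal C 8, Proposal D 9. Proposal C eliminated.
Round 4: Proposal B 14, Proposal D 17. Proposal D has a majority (≥16).

Proposal D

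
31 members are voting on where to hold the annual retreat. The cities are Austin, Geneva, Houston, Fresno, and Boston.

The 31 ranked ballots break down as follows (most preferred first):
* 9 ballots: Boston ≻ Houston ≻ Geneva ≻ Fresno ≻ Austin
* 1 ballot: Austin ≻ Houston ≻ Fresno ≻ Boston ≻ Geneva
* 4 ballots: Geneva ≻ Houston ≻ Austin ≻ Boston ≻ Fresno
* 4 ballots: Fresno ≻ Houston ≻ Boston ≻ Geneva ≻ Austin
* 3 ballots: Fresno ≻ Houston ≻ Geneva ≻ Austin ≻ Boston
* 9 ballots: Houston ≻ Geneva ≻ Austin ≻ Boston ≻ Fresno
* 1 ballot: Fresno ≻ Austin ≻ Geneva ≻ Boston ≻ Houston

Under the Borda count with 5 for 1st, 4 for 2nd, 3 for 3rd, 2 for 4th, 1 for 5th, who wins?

Houston

Austin: 9×1 + 1×5 + 4×3 + 4×1 + 3×2 + 9×3 + 1×4 = 67
Geneva: 9×3 + 1×1 + 4×5 + 4×2 + 3×3 + 9×4 + 1×3 = 104
Houston: 9×4 + 1×4 + 4×4 + 4×4 + 3×4 + 9×5 + 1×1 = 130
Fresno: 9×2 + 1×3 + 4×1 + 4×5 + 3×5 + 9×1 + 1×5 = 74
Boston: 9×5 + 1×2 + 4×2 + 4×3 + 3×1 + 9×2 + 1×2 = 90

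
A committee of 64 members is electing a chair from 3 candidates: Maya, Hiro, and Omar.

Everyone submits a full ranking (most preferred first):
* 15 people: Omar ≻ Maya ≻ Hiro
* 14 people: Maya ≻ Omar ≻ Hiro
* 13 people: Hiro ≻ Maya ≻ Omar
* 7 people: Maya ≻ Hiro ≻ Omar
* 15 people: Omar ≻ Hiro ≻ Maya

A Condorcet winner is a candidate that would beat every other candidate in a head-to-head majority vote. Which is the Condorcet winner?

Maya

Maya vs Hiro: 36–28
Maya vs Omar: 34–30
Maya beats every other candidate.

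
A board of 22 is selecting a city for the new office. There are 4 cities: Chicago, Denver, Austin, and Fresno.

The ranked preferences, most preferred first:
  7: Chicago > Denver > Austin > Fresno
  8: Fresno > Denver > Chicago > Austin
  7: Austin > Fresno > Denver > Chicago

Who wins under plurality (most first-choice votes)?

Fresno

First-place votes: Chicago 7, Denver 0, Austin 7, Fresno 8.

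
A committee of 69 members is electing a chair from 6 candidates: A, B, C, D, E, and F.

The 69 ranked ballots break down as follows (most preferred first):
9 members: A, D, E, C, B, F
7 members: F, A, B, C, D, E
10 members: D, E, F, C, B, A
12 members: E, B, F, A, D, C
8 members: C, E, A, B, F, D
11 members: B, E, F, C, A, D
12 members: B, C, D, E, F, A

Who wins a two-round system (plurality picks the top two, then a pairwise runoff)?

E

Round 1 first-place votes: A 9, B 23, C 8, D 10, E 12, F 7. B and E advance.
Runoff: B is ranked above E on 30 ballots, E above B on 39.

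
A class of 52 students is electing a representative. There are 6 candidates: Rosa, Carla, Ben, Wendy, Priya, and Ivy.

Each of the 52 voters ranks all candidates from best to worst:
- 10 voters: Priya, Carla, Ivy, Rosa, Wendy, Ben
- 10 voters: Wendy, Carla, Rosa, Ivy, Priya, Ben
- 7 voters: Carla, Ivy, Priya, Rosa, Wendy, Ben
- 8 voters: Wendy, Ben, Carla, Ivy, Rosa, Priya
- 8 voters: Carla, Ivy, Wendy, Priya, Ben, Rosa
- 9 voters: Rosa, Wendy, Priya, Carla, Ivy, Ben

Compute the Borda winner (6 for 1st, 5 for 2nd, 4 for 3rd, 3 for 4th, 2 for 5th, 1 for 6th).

Carla

Rosa: 10×3 + 10×4 + 7×3 + 8×2 + 8×1 + 9×6 = 169
Carla: 10×5 + 10×5 + 7×6 + 8×4 + 8×6 + 9×3 = 249
Ben: 10×1 + 10×1 + 7×1 + 8×5 + 8×2 + 9×1 = 92
Wendy: 10×2 + 10×6 + 7×2 + 8×6 + 8×4 + 9×5 = 219
Priya: 10×6 + 10×2 + 7×4 + 8×1 + 8×3 + 9×4 = 176
Ivy: 10×4 + 10×3 + 7×5 + 8×3 + 8×5 + 9×2 = 187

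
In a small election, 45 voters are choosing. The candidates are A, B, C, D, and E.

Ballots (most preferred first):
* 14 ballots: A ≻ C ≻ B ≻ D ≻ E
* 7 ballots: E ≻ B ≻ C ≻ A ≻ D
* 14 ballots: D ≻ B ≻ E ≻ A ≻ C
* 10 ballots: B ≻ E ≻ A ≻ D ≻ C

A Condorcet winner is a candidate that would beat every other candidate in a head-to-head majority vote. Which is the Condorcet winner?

B vs A: 31–14
B vs C: 31–14
B vs D: 31–14
B vs E: 38–7
B beats every other candidate.

B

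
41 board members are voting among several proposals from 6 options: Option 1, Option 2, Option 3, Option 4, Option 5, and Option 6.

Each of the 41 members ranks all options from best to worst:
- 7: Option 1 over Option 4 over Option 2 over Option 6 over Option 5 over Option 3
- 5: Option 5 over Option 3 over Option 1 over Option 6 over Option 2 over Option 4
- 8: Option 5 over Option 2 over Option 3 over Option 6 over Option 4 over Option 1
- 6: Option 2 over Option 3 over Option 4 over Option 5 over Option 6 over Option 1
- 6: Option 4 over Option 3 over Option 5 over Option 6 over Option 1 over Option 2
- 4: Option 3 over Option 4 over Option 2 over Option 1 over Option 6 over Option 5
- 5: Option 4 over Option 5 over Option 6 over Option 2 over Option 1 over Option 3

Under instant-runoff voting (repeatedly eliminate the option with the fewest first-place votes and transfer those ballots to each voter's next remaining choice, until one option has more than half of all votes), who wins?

Option 4

Round 1: Option 1 7, Option 2 6, Option 3 4, Option 4 11, Option 5 13, Option 6 0. Option 6 eliminated.
Round 2: Option 1 7, Option 2 6, Option 3 4, Option 4 11, Option 5 13. Option 3 eliminated.
Round 3: Option 1 7, Option 2 6, Option 4 15, Option 5 13. Option 2 eliminated.
Round 4: Option 1 7, Option 4 21, Option 5 13. Option 4 has a majority (≥21).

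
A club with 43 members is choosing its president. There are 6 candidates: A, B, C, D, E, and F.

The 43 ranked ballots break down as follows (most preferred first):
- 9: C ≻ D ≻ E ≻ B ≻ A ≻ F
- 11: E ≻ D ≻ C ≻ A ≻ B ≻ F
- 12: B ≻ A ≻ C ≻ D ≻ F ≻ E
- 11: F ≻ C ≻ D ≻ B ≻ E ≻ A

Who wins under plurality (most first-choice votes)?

B

First-place votes: A 0, B 12, C 9, D 0, E 11, F 11.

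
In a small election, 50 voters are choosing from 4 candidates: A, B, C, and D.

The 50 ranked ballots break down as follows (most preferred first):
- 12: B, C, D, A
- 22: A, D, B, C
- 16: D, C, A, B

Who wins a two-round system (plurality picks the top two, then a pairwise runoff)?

D

Round 1 first-place votes: A 22, B 12, C 0, D 16. A and D advance.
Runoff: A is ranked above D on 22 ballots, D above A on 28.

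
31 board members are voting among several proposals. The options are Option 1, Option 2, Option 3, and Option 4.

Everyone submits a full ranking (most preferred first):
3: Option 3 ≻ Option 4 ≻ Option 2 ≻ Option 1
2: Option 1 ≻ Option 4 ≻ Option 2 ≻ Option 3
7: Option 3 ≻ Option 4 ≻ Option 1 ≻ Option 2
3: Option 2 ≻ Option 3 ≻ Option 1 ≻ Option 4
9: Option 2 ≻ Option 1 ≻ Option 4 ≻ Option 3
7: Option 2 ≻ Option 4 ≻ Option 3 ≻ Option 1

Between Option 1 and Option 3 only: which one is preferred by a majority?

Option 3

Option 1 is ranked above Option 3 on 11 ballots; Option 3 above Option 1 on 20.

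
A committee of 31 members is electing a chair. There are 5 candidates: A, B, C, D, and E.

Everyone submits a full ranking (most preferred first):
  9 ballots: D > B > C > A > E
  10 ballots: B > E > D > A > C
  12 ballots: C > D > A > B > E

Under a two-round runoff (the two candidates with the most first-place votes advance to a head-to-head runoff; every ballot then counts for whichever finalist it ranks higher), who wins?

Round 1 first-place votes: A 0, B 10, C 12, D 9, E 0. C and B advance.
Runoff: C is ranked above B on 12 ballots, B above C on 19.

B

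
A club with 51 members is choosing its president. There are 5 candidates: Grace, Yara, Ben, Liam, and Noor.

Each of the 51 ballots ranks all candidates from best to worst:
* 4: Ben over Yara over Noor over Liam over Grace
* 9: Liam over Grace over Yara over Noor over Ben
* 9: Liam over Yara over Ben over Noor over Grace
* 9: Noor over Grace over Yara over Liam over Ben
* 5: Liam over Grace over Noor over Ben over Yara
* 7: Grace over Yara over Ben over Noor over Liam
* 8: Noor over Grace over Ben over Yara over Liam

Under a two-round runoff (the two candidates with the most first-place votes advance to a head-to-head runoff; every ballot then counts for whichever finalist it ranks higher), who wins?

Round 1 first-place votes: Grace 7, Yara 0, Ben 4, Liam 23, Noor 17. Liam and Noor advance.
Runoff: Liam is ranked above Noor on 23 ballots, Noor above Liam on 28.

Noor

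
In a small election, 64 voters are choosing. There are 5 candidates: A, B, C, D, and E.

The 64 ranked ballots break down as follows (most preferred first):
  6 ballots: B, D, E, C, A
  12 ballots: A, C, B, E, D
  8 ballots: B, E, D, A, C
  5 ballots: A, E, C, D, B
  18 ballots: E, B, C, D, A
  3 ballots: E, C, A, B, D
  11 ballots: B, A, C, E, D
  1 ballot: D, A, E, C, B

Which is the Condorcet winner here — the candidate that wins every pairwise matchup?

B

B vs A: 43–21
B vs C: 43–21
B vs D: 58–6
B vs E: 37–27
B beats every other candidate.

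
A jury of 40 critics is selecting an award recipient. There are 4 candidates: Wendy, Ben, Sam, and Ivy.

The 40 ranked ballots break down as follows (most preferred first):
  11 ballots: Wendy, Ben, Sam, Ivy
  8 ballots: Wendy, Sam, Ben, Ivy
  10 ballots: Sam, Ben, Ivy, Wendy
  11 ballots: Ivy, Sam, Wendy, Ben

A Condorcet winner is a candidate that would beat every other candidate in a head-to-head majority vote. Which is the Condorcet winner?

Sam vs Wendy: 21–19
Sam vs Ben: 29–11
Sam vs Ivy: 29–11
Sam beats every other candidate.

Sam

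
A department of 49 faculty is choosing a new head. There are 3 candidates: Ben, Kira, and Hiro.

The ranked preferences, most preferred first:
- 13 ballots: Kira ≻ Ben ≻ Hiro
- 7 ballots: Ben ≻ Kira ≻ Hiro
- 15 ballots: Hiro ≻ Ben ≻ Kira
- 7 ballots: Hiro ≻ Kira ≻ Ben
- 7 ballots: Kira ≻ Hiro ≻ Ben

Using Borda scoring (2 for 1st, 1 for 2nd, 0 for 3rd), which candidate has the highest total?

Kira

Ben: 13×1 + 7×2 + 15×1 + 7×0 + 7×0 = 42
Kira: 13×2 + 7×1 + 15×0 + 7×1 + 7×2 = 54
Hiro: 13×0 + 7×0 + 15×2 + 7×2 + 7×1 = 51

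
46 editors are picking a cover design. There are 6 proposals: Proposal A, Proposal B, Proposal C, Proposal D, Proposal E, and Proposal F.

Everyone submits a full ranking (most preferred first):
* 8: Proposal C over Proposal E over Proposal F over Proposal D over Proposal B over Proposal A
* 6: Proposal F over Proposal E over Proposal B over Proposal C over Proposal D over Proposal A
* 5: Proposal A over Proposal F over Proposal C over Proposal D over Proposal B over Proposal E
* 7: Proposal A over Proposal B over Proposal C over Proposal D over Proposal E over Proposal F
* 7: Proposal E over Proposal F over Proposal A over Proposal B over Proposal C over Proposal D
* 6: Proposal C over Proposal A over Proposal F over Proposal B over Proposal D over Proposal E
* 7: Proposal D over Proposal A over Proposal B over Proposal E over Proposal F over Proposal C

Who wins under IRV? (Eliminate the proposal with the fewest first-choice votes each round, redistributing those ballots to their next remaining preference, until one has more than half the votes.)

Proposal A

Round 1: Proposal A 12, Proposal B 0, Proposal C 14, Proposal D 7, Proposal E 7, Proposal F 6. Proposal B eliminated.
Round 2: Proposal A 12, Proposal C 14, Proposal D 7, Proposal E 7, Proposal F 6. Proposal F eliminated.
Round 3: Proposal A 12, Proposal C 14, Proposal D 7, Proposal E 13. Proposal D eliminated.
Round 4: Proposal A 19, Proposal C 14, Proposal E 13. Proposal E eliminated.
Round 5: Proposal A 26, Proposal C 20. Proposal A has a majority (≥24).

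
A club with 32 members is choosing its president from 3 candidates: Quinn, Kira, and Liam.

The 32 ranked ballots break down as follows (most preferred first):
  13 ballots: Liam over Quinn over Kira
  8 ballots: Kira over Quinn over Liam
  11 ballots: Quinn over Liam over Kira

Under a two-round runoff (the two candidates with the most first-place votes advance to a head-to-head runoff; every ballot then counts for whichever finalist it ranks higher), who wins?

Quinn

Round 1 first-place votes: Quinn 11, Kira 8, Liam 13. Liam and Quinn advance.
Runoff: Liam is ranked above Quinn on 13 ballots, Quinn above Liam on 19.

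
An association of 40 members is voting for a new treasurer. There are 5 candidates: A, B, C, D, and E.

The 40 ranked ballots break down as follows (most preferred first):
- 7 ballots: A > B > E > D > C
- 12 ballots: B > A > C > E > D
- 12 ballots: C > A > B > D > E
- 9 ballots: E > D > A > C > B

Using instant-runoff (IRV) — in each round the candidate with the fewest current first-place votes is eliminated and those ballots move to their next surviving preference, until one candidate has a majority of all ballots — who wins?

Round 1: A 7, B 12, C 12, D 0, E 9. D eliminated.
Round 2: A 7, B 12, C 12, E 9. A eliminated.
Round 3: B 19, C 12, E 9. E eliminated.
Round 4: B 19, C 21. C has a majority (≥21).

C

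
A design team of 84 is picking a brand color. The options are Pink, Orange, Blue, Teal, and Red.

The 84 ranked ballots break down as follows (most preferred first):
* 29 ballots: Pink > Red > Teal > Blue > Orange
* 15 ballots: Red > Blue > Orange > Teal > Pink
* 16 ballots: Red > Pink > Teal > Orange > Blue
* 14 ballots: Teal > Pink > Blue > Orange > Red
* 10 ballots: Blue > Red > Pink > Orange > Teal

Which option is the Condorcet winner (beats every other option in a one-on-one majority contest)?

Pink vs Orange: 69–15
Pink vs Blue: 59–25
Pink vs Teal: 55–29
Pink vs Red: 43–41
Pink beats every other option.

Pink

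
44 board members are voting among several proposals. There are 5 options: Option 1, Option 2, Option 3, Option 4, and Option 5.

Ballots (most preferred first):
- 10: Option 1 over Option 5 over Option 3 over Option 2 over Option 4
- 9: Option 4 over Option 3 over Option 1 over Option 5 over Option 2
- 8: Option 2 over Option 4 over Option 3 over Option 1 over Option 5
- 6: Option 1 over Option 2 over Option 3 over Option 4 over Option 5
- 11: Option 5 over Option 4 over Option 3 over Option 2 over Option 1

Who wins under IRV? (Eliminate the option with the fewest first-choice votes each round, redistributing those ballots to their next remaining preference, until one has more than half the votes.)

Option 4

Round 1: Option 1 16, Option 2 8, Option 3 0, Option 4 9, Option 5 11. Option 3 eliminated.
Round 2: Option 1 16, Option 2 8, Option 4 9, Option 5 11. Option 2 eliminated.
Round 3: Option 1 16, Option 4 17, Option 5 11. Option 5 eliminated.
Round 4: Option 1 16, Option 4 28. Option 4 has a majority (≥23).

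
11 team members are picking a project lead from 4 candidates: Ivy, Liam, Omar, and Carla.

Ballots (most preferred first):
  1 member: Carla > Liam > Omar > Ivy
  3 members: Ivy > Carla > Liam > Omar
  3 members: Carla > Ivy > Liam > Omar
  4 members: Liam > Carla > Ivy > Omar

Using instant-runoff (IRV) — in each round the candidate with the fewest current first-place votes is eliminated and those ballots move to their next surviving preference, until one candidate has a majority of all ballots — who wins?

Round 1: Ivy 3, Liam 4, Omar 0, Carla 4. Omar eliminated.
Round 2: Ivy 3, Liam 4, Carla 4. Ivy eliminated.
Round 3: Liam 4, Carla 7. Carla has a majority (≥6).

Carla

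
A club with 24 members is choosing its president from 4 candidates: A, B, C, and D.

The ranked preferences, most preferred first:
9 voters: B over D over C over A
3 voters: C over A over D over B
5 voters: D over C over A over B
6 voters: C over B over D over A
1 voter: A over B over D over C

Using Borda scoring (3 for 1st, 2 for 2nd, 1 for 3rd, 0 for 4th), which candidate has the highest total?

A: 9×0 + 3×2 + 5×1 + 6×0 + 1×3 = 14
B: 9×3 + 3×0 + 5×0 + 6×2 + 1×2 = 41
C: 9×1 + 3×3 + 5×2 + 6×3 + 1×0 = 46
D: 9×2 + 3×1 + 5×3 + 6×1 + 1×1 = 43

C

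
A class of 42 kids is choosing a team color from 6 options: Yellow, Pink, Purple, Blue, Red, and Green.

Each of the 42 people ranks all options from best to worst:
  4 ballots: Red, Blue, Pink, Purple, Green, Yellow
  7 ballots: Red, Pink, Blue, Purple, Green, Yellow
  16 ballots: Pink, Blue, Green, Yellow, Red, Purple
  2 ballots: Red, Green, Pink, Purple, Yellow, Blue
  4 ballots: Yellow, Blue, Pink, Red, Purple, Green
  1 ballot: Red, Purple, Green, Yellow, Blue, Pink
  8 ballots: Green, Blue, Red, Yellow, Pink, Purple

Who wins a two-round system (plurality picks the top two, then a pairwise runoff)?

Red

Round 1 first-place votes: Yellow 4, Pink 16, Purple 0, Blue 0, Red 14, Green 8. Pink and Red advance.
Runoff: Pink is ranked above Red on 20 ballots, Red above Pink on 22.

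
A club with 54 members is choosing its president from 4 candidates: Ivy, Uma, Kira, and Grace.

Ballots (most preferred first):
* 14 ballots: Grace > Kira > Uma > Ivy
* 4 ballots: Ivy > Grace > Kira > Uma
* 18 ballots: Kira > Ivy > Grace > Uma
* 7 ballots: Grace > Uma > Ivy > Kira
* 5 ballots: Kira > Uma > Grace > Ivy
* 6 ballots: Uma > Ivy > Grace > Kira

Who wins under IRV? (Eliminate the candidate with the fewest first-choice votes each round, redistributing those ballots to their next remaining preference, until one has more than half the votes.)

Round 1: Ivy 4, Uma 6, Kira 23, Grace 21. Ivy eliminated.
Round 2: Uma 6, Kira 23, Grace 25. Uma eliminated.
Round 3: Kira 23, Grace 31. Grace has a majority (≥28).

Grace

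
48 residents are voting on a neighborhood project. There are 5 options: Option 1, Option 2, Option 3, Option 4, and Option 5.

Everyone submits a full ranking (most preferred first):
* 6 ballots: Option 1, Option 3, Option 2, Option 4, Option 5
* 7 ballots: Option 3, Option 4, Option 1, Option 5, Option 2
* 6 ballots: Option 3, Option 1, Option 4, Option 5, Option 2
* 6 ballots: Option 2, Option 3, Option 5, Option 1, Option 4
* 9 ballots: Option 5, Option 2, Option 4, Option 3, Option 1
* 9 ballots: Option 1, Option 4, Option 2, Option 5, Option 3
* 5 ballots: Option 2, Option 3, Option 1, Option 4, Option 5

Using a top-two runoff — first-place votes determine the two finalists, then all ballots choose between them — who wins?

Round 1 first-place votes: Option 1 15, Option 2 11, Option 3 13, Option 4 0, Option 5 9. Option 1 and Option 3 advance.
Runoff: Option 1 is ranked above Option 3 on 15 ballots, Option 3 above Option 1 on 33.

Option 3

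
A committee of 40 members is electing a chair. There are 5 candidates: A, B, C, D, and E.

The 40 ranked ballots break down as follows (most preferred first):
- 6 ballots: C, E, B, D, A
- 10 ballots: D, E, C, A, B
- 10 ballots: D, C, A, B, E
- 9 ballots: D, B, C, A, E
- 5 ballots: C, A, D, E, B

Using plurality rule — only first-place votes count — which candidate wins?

D

First-place votes: A 0, B 0, C 11, D 29, E 0.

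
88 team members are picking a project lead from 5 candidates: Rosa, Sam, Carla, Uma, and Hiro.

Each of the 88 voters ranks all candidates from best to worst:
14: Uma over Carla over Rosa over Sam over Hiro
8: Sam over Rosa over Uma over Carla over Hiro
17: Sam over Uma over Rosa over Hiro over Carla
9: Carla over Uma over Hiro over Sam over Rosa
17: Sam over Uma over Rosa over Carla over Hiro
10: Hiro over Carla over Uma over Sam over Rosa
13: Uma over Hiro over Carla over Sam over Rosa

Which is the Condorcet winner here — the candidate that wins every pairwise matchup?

Uma

Uma vs Rosa: 80–8
Uma vs Sam: 46–42
Uma vs Carla: 69–19
Uma vs Hiro: 78–10
Uma beats every other candidate.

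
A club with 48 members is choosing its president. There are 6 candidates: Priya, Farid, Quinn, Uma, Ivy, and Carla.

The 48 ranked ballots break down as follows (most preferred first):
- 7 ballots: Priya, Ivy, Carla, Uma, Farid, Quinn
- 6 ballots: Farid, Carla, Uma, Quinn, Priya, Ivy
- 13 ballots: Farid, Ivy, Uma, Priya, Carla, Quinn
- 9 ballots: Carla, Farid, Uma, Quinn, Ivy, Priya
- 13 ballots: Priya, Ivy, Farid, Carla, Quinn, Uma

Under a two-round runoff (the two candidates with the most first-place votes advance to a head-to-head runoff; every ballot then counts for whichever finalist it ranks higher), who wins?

Round 1 first-place votes: Priya 20, Farid 19, Quinn 0, Uma 0, Ivy 0, Carla 9. Priya and Farid advance.
Runoff: Priya is ranked above Farid on 20 ballots, Farid above Priya on 28.

Farid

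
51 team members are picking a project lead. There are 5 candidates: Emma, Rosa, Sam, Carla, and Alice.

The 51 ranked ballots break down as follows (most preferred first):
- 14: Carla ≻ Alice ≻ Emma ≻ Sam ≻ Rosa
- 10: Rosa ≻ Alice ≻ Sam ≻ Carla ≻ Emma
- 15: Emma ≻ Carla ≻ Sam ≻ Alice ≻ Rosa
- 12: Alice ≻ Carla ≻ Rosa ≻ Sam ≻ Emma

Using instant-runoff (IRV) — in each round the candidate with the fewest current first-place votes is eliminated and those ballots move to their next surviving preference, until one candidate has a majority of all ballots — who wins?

Alice

Round 1: Emma 15, Rosa 10, Sam 0, Carla 14, Alice 12. Sam eliminated.
Round 2: Emma 15, Rosa 10, Carla 14, Alice 12. Rosa eliminated.
Round 3: Emma 15, Carla 14, Alice 22. Carla eliminated.
Round 4: Emma 15, Alice 36. Alice has a majority (≥26).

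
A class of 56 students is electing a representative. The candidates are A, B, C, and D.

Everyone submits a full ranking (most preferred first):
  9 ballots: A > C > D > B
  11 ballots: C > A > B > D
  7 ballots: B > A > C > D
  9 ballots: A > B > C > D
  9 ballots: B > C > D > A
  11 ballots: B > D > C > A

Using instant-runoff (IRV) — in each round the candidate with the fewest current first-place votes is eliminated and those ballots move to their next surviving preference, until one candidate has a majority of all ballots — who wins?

A

Round 1: A 18, B 27, C 11, D 0. D eliminated.
Round 2: A 18, B 27, C 11. C eliminated.
Round 3: A 29, B 27. A has a majority (≥29).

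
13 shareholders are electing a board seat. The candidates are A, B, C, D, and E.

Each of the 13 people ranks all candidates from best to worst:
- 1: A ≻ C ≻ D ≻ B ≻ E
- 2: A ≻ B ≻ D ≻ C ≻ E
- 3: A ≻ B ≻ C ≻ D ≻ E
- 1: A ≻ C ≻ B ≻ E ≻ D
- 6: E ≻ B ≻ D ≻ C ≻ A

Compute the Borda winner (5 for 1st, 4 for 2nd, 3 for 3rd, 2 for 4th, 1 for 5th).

A: 1×5 + 2×5 + 3×5 + 1×5 + 6×1 = 41
B: 1×2 + 2×4 + 3×4 + 1×3 + 6×4 = 49
C: 1×4 + 2×2 + 3×3 + 1×4 + 6×2 = 33
D: 1×3 + 2×3 + 3×2 + 1×1 + 6×3 = 34
E: 1×1 + 2×1 + 3×1 + 1×2 + 6×5 = 38

B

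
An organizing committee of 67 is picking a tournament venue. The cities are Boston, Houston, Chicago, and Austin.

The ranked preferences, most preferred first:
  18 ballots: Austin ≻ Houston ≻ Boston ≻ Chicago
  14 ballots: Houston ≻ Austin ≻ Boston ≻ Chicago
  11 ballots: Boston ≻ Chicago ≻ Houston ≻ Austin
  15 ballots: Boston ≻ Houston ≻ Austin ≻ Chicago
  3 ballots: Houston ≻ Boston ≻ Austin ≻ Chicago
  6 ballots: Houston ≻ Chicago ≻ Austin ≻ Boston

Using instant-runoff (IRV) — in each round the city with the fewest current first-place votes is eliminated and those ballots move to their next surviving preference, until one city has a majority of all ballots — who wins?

Houston

Round 1: Boston 26, Houston 23, Chicago 0, Austin 18. Chicago eliminated.
Round 2: Boston 26, Houston 23, Austin 18. Austin eliminated.
Round 3: Boston 26, Houston 41. Houston has a majority (≥34).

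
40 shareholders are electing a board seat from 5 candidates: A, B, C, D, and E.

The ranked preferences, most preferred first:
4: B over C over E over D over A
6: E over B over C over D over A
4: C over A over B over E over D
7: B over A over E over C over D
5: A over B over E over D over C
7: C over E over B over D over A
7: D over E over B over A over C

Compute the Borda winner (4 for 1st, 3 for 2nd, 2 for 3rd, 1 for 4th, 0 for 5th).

A: 4×0 + 6×0 + 4×3 + 7×3 + 5×4 + 7×0 + 7×1 = 60
B: 4×4 + 6×3 + 4×2 + 7×4 + 5×3 + 7×2 + 7×2 = 113
C: 4×3 + 6×2 + 4×4 + 7×1 + 5×0 + 7×4 + 7×0 = 75
D: 4×1 + 6×1 + 4×0 + 7×0 + 5×1 + 7×1 + 7×4 = 50
E: 4×2 + 6×4 + 4×1 + 7×2 + 5×2 + 7×3 + 7×3 = 102

B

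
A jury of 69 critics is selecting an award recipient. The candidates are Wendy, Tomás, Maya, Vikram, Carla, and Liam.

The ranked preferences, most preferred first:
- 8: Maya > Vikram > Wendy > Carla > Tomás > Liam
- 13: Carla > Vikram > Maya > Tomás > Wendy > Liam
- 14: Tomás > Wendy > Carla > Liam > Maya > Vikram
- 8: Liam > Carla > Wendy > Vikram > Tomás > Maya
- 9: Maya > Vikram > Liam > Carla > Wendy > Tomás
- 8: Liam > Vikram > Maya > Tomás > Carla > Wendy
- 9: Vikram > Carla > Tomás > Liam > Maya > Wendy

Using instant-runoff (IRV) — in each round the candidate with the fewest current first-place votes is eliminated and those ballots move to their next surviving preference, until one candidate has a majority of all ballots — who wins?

Carla

Round 1: Wendy 0, Tomás 14, Maya 17, Vikram 9, Carla 13, Liam 16. Wendy eliminated.
Round 2: Tomás 14, Maya 17, Vikram 9, Carla 13, Liam 16. Vikram eliminated.
Round 3: Tomás 14, Maya 17, Carla 22, Liam 16. Tomás eliminated.
Round 4: Maya 17, Carla 36, Liam 16. Carla has a majority (≥35).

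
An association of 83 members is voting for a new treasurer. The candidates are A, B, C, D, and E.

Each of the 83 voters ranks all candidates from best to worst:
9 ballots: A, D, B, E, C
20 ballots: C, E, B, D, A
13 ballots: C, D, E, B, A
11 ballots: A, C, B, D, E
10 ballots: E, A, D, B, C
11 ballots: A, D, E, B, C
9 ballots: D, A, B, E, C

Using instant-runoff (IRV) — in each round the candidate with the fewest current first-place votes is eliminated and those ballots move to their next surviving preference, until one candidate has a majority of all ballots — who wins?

A

Round 1: A 31, B 0, C 33, D 9, E 10. B eliminated.
Round 2: A 31, C 33, D 9, E 10. D eliminated.
Round 3: A 40, C 33, E 10. E eliminated.
Round 4: A 50, C 33. A has a majority (≥42).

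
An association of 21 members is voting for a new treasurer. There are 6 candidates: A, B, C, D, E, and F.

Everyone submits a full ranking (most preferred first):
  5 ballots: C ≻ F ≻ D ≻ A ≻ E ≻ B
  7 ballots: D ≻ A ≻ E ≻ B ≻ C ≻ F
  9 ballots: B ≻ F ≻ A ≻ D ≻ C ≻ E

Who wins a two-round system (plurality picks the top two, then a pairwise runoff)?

Round 1 first-place votes: A 0, B 9, C 5, D 7, E 0, F 0. B and D advance.
Runoff: B is ranked above D on 9 ballots, D above B on 12.

D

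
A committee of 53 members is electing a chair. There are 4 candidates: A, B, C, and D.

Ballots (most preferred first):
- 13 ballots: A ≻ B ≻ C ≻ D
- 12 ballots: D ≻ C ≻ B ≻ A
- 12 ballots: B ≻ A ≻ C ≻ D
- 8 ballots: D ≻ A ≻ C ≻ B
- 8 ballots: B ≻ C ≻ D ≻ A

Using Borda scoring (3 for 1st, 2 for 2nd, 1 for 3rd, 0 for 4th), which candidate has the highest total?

B

A: 13×3 + 12×0 + 12×2 + 8×2 + 8×0 = 79
B: 13×2 + 12×1 + 12×3 + 8×0 + 8×3 = 98
C: 13×1 + 12×2 + 12×1 + 8×1 + 8×2 = 73
D: 13×0 + 12×3 + 12×0 + 8×3 + 8×1 = 68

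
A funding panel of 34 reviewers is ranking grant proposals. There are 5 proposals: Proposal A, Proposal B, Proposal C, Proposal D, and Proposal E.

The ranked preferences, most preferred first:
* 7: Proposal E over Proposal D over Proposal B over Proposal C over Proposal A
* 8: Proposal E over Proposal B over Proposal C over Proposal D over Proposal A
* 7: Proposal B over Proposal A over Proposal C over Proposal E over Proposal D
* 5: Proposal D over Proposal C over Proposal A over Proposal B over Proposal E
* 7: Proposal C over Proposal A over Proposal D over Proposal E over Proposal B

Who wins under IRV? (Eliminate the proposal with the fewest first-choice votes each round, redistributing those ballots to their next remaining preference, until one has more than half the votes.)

Round 1: Proposal A 0, Proposal B 7, Proposal C 7, Proposal D 5, Proposal E 15. Proposal A eliminated.
Round 2: Proposal B 7, Proposal C 7, Proposal D 5, Proposal E 15. Proposal D eliminated.
Round 3: Proposal B 7, Proposal C 12, Proposal E 15. Proposal B eliminated.
Round 4: Proposal C 19, Proposal E 15. Proposal C has a majority (≥18).

Proposal C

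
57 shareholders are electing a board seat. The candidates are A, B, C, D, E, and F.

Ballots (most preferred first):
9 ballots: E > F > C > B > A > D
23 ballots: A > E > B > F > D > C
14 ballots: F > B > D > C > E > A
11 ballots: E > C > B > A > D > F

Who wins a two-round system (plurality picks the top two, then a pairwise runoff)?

E

Round 1 first-place votes: A 23, B 0, C 0, D 0, E 20, F 14. A and E advance.
Runoff: A is ranked above E on 23 ballots, E above A on 34.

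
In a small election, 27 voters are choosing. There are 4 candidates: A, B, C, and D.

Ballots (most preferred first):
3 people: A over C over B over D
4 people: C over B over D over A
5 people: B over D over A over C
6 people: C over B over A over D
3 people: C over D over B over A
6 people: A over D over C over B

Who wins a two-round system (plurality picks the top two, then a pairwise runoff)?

Round 1 first-place votes: A 9, B 5, C 13, D 0. C and A advance.
Runoff: C is ranked above A on 13 ballots, A above C on 14.

A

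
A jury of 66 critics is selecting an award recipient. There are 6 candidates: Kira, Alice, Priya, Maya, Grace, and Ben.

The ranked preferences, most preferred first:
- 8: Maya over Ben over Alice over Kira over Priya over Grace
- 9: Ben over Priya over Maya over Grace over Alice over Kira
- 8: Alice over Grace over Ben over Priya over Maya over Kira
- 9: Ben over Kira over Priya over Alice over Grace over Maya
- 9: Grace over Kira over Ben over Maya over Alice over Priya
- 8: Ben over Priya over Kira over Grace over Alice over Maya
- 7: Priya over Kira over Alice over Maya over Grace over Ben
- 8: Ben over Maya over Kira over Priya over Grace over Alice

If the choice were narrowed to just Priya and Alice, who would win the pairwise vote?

Priya

Priya is ranked above Alice on 41 ballots; Alice above Priya on 25.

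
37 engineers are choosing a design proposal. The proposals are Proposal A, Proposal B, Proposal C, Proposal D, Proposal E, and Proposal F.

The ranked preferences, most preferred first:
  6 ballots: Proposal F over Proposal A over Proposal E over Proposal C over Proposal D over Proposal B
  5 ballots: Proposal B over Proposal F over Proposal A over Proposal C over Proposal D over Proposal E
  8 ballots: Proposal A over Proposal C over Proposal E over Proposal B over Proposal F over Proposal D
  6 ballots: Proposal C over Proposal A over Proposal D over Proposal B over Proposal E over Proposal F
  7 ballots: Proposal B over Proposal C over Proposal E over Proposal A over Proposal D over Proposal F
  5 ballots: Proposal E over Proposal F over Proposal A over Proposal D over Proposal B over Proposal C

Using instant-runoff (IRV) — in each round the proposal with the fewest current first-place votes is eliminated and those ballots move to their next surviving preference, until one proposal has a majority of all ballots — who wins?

Proposal A

Round 1: Proposal A 8, Proposal B 12, Proposal C 6, Proposal D 0, Proposal E 5, Proposal F 6. Proposal D eliminated.
Round 2: Proposal A 8, Proposal B 12, Proposal C 6, Proposal E 5, Proposal F 6. Proposal E eliminated.
Round 3: Proposal A 8, Proposal B 12, Proposal C 6, Proposal F 11. Proposal C eliminated.
Round 4: Proposal A 14, Proposal B 12, Proposal F 11. Proposal F eliminated.
Round 5: Proposal A 25, Proposal B 12. Proposal A has a majority (≥19).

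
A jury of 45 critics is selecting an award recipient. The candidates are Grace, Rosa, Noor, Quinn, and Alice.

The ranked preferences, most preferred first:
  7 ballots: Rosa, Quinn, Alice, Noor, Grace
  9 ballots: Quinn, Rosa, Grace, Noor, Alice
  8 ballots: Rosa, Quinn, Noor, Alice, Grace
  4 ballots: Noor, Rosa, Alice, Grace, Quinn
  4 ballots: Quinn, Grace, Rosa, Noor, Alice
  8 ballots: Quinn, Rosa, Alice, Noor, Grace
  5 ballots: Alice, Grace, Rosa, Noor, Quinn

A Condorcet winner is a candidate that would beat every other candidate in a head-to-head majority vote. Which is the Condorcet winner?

Rosa vs Grace: 36–9
Rosa vs Noor: 41–4
Rosa vs Quinn: 24–21
Rosa vs Alice: 40–5
Rosa beats every other candidate.

Rosa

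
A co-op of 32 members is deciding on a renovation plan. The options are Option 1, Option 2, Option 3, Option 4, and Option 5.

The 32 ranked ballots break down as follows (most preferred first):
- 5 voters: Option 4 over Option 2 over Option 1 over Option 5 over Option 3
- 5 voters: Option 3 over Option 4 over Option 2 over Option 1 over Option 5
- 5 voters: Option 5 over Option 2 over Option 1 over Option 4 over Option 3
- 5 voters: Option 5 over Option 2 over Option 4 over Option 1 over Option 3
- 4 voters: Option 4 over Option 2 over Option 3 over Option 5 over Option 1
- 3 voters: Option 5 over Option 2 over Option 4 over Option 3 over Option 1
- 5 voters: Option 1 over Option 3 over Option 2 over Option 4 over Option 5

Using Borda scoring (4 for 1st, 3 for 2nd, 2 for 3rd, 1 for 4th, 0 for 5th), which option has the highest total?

Option 1: 5×2 + 5×1 + 5×2 + 5×1 + 4×0 + 3×0 + 5×4 = 50
Option 2: 5×3 + 5×2 + 5×3 + 5×3 + 4×3 + 3×3 + 5×2 = 86
Option 3: 5×0 + 5×4 + 5×0 + 5×0 + 4×2 + 3×1 + 5×3 = 46
Option 4: 5×4 + 5×3 + 5×1 + 5×2 + 4×4 + 3×2 + 5×1 = 77
Option 5: 5×1 + 5×0 + 5×4 + 5×4 + 4×1 + 3×4 + 5×0 = 61

Option 2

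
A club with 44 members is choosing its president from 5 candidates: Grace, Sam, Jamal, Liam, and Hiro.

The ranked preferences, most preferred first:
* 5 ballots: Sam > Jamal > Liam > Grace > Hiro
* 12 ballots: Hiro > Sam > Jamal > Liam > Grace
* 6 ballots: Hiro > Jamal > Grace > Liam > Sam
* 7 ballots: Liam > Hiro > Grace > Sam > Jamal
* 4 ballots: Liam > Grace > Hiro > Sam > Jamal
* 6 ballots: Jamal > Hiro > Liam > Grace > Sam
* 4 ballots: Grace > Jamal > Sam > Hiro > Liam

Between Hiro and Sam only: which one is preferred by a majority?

Hiro is ranked above Sam on 35 ballots; Sam above Hiro on 9.

Hiro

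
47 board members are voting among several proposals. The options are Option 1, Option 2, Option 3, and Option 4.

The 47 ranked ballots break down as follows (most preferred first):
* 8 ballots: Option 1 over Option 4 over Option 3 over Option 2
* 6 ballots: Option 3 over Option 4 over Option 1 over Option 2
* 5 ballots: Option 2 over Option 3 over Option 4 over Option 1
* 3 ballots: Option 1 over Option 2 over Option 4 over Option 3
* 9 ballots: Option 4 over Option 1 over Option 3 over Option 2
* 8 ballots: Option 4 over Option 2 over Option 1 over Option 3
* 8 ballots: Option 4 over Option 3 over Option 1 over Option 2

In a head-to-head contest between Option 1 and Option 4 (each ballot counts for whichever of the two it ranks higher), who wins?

Option 1 is ranked above Option 4 on 11 ballots; Option 4 above Option 1 on 36.

Option 4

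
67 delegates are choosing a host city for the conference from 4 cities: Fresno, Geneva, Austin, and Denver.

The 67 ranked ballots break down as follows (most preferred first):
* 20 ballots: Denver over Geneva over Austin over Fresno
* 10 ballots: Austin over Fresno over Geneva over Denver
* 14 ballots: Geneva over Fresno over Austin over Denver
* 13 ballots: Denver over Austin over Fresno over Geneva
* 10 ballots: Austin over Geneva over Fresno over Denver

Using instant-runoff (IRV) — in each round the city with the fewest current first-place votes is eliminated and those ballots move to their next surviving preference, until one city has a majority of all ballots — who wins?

Austin

Round 1: Fresno 0, Geneva 14, Austin 20, Denver 33. Fresno eliminated.
Round 2: Geneva 14, Austin 20, Denver 33. Geneva eliminated.
Round 3: Austin 34, Denver 33. Austin has a majority (≥34).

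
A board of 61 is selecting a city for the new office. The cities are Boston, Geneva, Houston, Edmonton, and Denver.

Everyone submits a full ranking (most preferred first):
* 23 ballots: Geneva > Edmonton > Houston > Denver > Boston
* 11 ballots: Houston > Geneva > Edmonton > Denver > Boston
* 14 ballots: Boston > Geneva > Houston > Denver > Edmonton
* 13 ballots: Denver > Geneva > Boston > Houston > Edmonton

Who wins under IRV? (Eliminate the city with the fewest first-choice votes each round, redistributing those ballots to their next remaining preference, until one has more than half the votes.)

Geneva

Round 1: Boston 14, Geneva 23, Houston 11, Edmonton 0, Denver 13. Edmonton eliminated.
Round 2: Boston 14, Geneva 23, Houston 11, Denver 13. Houston eliminated.
Round 3: Boston 14, Geneva 34, Denver 13. Geneva has a majority (≥31).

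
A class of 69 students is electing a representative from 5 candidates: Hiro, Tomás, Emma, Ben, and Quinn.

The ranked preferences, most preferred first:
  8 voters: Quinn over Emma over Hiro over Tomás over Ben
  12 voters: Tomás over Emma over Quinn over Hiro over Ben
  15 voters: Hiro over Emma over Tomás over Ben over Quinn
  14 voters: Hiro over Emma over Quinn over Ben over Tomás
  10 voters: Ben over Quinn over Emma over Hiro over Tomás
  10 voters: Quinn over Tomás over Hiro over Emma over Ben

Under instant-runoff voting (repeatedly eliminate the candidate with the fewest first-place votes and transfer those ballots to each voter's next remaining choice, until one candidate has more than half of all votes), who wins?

Round 1: Hiro 29, Tomás 12, Emma 0, Ben 10, Quinn 18. Emma eliminated.
Round 2: Hiro 29, Tomás 12, Ben 10, Quinn 18. Ben eliminated.
Round 3: Hiro 29, Tomás 12, Quinn 28. Tomás eliminated.
Round 4: Hiro 29, Quinn 40. Quinn has a majority (≥35).

Quinn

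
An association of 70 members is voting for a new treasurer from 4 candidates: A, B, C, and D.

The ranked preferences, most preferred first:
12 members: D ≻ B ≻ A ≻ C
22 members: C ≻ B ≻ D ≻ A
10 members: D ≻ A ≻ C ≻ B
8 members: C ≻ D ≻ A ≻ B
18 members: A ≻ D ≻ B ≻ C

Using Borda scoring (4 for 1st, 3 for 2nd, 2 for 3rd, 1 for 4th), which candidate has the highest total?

D

A: 12×2 + 22×1 + 10×3 + 8×2 + 18×4 = 164
B: 12×3 + 22×3 + 10×1 + 8×1 + 18×2 = 156
C: 12×1 + 22×4 + 10×2 + 8×4 + 18×1 = 170
D: 12×4 + 22×2 + 10×4 + 8×3 + 18×3 = 210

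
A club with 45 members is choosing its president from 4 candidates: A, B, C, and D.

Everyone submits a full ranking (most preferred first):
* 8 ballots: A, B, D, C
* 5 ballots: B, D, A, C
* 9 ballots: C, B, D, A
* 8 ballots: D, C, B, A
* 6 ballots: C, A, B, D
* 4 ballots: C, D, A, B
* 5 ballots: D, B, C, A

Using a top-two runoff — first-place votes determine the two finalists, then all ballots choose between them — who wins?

D

Round 1 first-place votes: A 8, B 5, C 19, D 13. C and D advance.
Runoff: C is ranked above D on 19 ballots, D above C on 26.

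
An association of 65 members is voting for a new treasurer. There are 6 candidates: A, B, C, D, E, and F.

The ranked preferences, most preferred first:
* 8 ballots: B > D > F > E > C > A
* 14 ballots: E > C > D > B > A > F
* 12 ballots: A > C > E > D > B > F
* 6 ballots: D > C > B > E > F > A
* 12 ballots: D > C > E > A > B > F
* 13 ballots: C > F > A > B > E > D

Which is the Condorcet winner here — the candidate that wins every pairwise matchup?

C

C vs A: 53–12
C vs B: 57–8
C vs D: 39–26
C vs E: 43–22
C vs F: 57–8
C beats every other candidate.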